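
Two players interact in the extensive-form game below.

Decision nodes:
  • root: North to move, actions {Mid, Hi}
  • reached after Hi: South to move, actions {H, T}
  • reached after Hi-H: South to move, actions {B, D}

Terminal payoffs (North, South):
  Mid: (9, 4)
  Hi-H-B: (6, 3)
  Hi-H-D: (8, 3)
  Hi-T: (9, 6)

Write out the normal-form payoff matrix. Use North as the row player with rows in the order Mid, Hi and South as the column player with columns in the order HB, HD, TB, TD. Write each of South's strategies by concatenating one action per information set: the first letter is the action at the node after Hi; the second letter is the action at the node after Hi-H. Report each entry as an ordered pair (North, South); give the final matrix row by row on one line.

           HB       HD       TB       TD
 Mid    (9,4)    (9,4)    (9,4)    (9,4)
  Hi    (6,3)    (8,3)    (9,6)    (9,6)

Mid: (9,4) (9,4) (9,4) (9,4) | Hi: (6,3) (8,3) (9,6) (9,6)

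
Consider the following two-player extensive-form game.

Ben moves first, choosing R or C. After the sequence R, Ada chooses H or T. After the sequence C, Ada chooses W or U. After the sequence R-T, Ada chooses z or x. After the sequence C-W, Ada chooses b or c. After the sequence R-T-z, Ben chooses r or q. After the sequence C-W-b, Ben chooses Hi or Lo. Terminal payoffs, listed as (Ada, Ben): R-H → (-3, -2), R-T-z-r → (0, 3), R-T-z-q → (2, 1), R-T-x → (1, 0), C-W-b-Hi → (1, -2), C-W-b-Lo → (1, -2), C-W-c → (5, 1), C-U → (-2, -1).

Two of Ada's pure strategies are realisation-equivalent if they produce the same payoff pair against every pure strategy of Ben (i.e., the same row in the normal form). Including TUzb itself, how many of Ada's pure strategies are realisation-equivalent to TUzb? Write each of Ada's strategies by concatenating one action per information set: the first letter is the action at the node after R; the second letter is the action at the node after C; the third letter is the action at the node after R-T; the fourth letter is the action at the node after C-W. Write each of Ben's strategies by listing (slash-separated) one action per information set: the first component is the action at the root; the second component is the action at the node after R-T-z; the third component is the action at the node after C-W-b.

2

Row for TUzb (columns R/r/Hi, R/r/Lo, R/q/Hi, R/q/Lo, C/r/Hi, C/r/Lo, C/q/Hi, C/q/Lo): (0,3) (0,3) (2,1) (2,1) (-2,-1) (-2,-1) (-2,-1) (-2,-1).
Under TUzb, Ada's choice at the node after C-W can never be reached regardless of what Ben does, so varying those choices leaves every outcome unchanged.
Holding the reachable choices fixed and varying the unreachable one freely already gives 2 equivalent strategies.
No other strategy reproduces this row, so those 2 are the full class: TUzb, TUzc.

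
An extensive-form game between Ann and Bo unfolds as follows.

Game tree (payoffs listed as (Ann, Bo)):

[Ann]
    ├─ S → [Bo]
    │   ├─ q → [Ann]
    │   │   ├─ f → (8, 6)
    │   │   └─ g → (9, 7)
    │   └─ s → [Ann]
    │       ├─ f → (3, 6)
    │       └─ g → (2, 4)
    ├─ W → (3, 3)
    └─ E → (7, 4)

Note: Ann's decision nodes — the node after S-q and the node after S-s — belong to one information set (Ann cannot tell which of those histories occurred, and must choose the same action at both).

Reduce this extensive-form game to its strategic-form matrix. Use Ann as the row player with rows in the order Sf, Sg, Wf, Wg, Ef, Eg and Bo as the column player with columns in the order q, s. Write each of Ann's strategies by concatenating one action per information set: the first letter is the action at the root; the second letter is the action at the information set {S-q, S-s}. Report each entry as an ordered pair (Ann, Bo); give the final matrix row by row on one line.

Sf: (8,6) (3,6) | Sg: (9,7) (2,4) | Wf: (3,3) (3,3) | Wg: (3,3) (3,3) | Ef: (7,4) (7,4) | Eg: (7,4) (7,4)

Row Sf: q→(8,6), s→(3,6)
Row Sg: q→(9,7), s→(2,4)
Row Wf: q→(3,3), s→(3,3)
Row Wg: q→(3,3), s→(3,3)
Row Ef: q→(7,4), s→(7,4)
Row Eg: q→(7,4), s→(7,4)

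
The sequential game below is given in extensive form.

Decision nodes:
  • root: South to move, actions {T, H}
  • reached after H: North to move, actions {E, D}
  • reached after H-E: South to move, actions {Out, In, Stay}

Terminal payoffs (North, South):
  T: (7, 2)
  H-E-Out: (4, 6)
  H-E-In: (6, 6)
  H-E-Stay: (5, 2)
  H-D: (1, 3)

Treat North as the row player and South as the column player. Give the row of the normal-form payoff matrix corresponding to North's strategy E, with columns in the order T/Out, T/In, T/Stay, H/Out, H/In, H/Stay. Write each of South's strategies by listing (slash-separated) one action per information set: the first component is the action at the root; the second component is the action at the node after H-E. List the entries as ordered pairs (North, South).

vs T/Out: South plays T → (7, 2)
vs T/In: South plays T → (7, 2)
vs T/Stay: South plays T → (7, 2)
vs H/Out: South plays H → North plays E at [H] → South plays Out at [H-E] → (4, 6)
vs H/In: South plays H → North plays E at [H] → South plays In at [H-E] → (6, 6)
vs H/Stay: South plays H → North plays E at [H] → South plays Stay at [H-E] → (5, 2)

(7,2) (7,2) (7,2) (4,6) (6,6) (5,2)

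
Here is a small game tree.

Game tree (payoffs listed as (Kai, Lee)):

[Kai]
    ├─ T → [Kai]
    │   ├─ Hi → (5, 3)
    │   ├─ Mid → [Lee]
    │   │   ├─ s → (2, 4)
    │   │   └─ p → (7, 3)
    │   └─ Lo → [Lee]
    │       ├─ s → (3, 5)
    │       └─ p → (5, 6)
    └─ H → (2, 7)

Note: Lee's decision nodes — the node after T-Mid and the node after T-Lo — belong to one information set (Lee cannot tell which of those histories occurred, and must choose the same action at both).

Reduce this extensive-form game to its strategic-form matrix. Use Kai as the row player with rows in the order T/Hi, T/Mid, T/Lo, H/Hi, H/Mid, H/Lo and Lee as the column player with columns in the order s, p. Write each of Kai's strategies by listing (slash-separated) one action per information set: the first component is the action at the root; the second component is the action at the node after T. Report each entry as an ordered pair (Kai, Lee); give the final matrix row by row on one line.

T/Hi: (5,3) (5,3) | T/Mid: (2,4) (7,3) | T/Lo: (3,5) (5,6) | H/Hi: (2,7) (2,7) | H/Mid: (2,7) (2,7) | H/Lo: (2,7) (2,7)

             s        p
 T/Hi    (5,3)    (5,3)
T/Mid    (2,4)    (7,3)
 T/Lo    (3,5)    (5,6)
 H/Hi    (2,7)    (2,7)
H/Mid    (2,7)    (2,7)
 H/Lo    (2,7)    (2,7)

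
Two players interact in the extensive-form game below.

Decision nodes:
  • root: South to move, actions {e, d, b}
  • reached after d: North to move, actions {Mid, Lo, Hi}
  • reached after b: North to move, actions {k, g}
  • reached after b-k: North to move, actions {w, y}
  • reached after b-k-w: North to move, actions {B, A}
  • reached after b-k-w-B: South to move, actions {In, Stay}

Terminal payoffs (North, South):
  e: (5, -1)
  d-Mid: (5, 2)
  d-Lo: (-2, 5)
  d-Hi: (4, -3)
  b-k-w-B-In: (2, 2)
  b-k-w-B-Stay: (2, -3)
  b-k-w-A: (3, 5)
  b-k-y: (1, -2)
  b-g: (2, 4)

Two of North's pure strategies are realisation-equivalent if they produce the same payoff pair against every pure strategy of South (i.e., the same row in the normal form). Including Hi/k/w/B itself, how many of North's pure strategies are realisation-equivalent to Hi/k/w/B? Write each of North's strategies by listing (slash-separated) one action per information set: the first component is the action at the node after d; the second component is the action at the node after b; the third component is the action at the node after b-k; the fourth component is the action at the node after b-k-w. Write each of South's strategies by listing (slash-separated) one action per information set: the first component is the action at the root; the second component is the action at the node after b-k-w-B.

Row for Hi/k/w/B (columns e/In, e/Stay, d/In, d/Stay, b/In, b/Stay): (5,-1) (5,-1) (4,-3) (4,-3) (2,2) (2,-3).
Every one of North's information sets is on the play path for some reply by South when North follows Hi/k/w/B.
Changing the action at any of them therefore changes at least one column, so only Hi/k/w/B itself gives this row.

1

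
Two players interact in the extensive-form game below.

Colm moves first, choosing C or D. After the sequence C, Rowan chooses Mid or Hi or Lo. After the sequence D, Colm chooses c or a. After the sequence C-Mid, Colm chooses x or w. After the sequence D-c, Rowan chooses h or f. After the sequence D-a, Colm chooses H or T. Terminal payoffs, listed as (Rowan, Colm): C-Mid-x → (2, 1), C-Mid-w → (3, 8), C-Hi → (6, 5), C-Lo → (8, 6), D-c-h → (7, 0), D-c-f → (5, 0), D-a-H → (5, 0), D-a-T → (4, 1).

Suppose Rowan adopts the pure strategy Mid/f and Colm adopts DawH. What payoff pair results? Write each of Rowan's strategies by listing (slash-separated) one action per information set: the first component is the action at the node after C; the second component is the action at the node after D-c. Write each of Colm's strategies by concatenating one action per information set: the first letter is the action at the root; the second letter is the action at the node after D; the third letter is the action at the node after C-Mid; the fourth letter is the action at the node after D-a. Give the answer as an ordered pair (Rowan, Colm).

(5, 0)

Trace the play path from the root:
  Colm plays D
  Colm plays a at [D]
  Colm plays H at [D-a]
→ terminal payoff (5, 0).
(Rowan's choice at the node after C is never reached on this path, so it doesn't affect the outcome.)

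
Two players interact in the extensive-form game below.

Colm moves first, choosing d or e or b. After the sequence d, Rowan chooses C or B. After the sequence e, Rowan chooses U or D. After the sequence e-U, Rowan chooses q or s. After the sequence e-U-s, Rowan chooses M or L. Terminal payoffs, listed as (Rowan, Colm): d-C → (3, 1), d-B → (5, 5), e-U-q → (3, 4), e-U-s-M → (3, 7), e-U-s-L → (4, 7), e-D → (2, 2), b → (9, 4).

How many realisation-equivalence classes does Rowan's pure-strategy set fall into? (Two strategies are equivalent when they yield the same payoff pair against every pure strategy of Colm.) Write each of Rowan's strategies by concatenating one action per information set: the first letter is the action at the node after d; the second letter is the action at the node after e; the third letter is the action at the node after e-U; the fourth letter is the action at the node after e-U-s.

8

Rowan has 16 pure strategies: CUqM, CUqL, CUsM, CUsL, CDqM, CDqL, CDsM, CDsL, BUqM, BUqL, BUsM, BUsL, BDqM, BDqL, BDsM, BDsL. Columns: d, e, b.
{CUqM, CUqL} → row (3,1) (3,4) (9,4)
{CUsM} → row (3,1) (3,7) (9,4)
{CUsL} → row (3,1) (4,7) (9,4)
{CDqM, CDqL, CDsM, CDsL} → row (3,1) (2,2) (9,4)
{BUqM, BUqL} → row (5,5) (3,4) (9,4)
{BUsM} → row (5,5) (3,7) (9,4)
{BUsL} → row (5,5) (4,7) (9,4)
{BDqM, BDqL, BDsM, BDsL} → row (5,5) (2,2) (9,4)
That's 8 distinct rows out of 16 strategies.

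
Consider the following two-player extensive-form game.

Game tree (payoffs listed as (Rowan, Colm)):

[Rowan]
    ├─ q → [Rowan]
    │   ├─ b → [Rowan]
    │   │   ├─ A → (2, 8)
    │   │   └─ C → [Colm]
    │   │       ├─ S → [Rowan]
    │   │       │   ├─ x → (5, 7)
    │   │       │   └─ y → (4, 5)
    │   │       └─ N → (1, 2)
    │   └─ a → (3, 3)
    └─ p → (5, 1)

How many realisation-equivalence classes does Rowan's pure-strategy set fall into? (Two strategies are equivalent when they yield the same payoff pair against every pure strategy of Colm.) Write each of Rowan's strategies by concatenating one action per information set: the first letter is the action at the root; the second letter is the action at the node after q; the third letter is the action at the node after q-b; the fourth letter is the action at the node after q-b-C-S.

5

Rowan has 16 pure strategies: qbAx, qbAy, qbCx, qbCy, qaAx, qaAy, qaCx, qaCy, pbAx, pbAy, pbCx, pbCy, paAx, paAy, paCx, paCy. Columns: S, N.
{qbAx, qbAy} → row (2,8) (2,8)
{qbCx} → row (5,7) (1,2)
{qbCy} → row (4,5) (1,2)
{qaAx, qaAy, qaCx, qaCy} → row (3,3) (3,3)
{pbAx, pbAy, pbCx, pbCy, paAx, paAy, paCx, paCy} → row (5,1) (5,1)
That's 5 distinct rows out of 16 strategies.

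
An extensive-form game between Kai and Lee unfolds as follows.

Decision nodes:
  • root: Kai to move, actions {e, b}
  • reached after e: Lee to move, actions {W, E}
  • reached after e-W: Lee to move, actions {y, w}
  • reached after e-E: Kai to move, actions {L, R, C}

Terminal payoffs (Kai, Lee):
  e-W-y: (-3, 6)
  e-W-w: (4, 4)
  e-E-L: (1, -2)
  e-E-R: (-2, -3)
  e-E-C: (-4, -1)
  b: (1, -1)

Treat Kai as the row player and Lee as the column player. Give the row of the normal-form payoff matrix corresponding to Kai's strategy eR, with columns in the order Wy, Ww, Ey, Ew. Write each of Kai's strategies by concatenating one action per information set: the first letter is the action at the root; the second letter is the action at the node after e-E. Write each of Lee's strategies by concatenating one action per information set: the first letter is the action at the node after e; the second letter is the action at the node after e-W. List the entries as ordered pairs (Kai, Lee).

(-3,6) (4,4) (-2,-3) (-2,-3)

vs Wy: Kai plays e → Lee plays W at [e] → Lee plays y at [e-W] → (-3, 6)
vs Ww: Kai plays e → Lee plays W at [e] → Lee plays w at [e-W] → (4, 4)
vs Ey: Kai plays e → Lee plays E at [e] → Kai plays R at [e-E] → (-2, -3)
vs Ew: Kai plays e → Lee plays E at [e] → Kai plays R at [e-E] → (-2, -3)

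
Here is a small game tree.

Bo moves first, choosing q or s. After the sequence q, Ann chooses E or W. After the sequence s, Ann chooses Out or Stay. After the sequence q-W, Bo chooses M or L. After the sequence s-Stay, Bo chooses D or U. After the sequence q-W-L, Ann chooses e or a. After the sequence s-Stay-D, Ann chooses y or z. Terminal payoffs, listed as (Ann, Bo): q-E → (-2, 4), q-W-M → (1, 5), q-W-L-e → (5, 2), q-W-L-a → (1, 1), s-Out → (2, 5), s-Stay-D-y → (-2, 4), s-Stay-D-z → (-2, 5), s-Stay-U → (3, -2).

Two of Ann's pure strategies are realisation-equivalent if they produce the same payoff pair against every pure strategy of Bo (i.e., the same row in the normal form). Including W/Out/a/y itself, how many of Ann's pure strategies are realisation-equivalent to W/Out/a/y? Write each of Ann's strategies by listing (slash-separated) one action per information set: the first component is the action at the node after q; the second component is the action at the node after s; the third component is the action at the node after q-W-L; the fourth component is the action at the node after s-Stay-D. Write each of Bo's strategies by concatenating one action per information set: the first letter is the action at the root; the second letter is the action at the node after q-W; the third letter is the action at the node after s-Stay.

2

Row for W/Out/a/y (columns qMD, qMU, qLD, qLU, sMD, sMU, sLD, sLU): (1,5) (1,5) (1,1) (1,1) (2,5) (2,5) (2,5) (2,5).
Under W/Out/a/y, Ann's choice at the node after s-Stay-D can never be reached regardless of what Bo does, so varying those choices leaves every outcome unchanged.
Holding the reachable choices fixed and varying the unreachable one freely already gives 2 equivalent strategies.
No other strategy reproduces this row, so those 2 are the full class: W/Out/a/y, W/Out/a/z.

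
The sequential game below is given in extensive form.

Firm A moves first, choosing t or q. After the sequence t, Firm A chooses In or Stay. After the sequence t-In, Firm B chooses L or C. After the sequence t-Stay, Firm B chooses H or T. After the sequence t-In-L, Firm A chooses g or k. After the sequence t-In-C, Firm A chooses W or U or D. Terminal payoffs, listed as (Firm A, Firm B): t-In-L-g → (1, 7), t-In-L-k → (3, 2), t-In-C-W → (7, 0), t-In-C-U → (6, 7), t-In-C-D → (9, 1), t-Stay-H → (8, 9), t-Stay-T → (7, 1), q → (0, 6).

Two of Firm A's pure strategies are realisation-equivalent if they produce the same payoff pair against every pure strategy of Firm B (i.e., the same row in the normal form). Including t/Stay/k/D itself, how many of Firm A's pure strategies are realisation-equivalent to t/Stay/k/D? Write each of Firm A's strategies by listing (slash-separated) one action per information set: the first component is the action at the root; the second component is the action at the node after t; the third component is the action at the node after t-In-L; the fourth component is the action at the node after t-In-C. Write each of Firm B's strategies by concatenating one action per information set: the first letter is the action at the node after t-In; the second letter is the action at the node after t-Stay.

6

Row for t/Stay/k/D (columns LH, LT, CH, CT): (8,9) (7,1) (8,9) (7,1).
Under t/Stay/k/D, Firm A's choice at the node after t-In-L and at the node after t-In-C can never be reached regardless of what Firm B does, so varying those choices leaves every outcome unchanged.
Holding the reachable choices fixed and varying the unreachable ones freely already gives 2 × 3 = 6 equivalent strategies.
No other strategy reproduces this row, so those 6 are the full class: t/Stay/g/W, t/Stay/g/U, t/Stay/g/D, t/Stay/k/W, t/Stay/k/U, t/Stay/k/D.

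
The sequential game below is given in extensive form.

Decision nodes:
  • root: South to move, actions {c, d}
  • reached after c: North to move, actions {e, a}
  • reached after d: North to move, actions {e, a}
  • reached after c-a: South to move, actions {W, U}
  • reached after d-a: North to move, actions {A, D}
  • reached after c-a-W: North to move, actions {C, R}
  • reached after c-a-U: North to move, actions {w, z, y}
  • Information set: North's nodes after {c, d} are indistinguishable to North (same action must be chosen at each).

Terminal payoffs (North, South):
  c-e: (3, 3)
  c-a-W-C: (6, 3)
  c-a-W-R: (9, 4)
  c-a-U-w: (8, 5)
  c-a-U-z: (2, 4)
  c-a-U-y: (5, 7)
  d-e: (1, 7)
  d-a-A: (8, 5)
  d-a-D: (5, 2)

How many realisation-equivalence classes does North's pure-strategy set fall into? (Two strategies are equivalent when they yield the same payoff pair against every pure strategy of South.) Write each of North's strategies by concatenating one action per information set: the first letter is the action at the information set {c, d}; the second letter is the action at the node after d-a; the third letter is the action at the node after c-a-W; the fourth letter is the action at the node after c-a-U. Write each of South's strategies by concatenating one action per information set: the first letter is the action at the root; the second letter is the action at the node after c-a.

13

North has 24 pure strategies: eACw, eACz, eACy, eARw, eARz, eARy, eDCw, eDCz, eDCy, eDRw, eDRz, eDRy, aACw, aACz, aACy, aARw, aARz, aARy, aDCw, aDCz, aDCy, aDRw, aDRz, aDRy. Columns: cW, cU, dW, dU.
{eACw, eACz, eACy, eARw, eARz, eARy, eDCw, eDCz, eDCy, eDRw, eDRz, eDRy} → row (3,3) (3,3) (1,7) (1,7)
{aACw} → row (6,3) (8,5) (8,5) (8,5)
{aACz} → row (6,3) (2,4) (8,5) (8,5)
{aACy} → row (6,3) (5,7) (8,5) (8,5)
{aARw} → row (9,4) (8,5) (8,5) (8,5)
{aARz} → row (9,4) (2,4) (8,5) (8,5)
{aARy} → row (9,4) (5,7) (8,5) (8,5)
{aDCw} → row (6,3) (8,5) (5,2) (5,2)
{aDCz} → row (6,3) (2,4) (5,2) (5,2)
{aDCy} → row (6,3) (5,7) (5,2) (5,2)
{aDRw} → row (9,4) (8,5) (5,2) (5,2)
{aDRz} → row (9,4) (2,4) (5,2) (5,2)
{aDRy} → row (9,4) (5,7) (5,2) (5,2)
That's 13 distinct rows out of 24 strategies.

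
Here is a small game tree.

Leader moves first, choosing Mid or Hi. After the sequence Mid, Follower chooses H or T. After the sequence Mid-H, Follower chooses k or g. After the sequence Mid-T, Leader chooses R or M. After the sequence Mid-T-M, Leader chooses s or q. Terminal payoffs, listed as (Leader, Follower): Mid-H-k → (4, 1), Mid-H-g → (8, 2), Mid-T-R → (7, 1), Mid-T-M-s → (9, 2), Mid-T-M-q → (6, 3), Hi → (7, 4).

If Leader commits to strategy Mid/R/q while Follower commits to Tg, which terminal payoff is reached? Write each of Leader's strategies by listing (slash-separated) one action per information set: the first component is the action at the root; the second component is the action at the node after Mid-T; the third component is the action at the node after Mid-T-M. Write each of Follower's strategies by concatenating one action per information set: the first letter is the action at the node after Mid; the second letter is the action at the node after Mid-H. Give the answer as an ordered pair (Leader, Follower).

Trace the play path from the root:
  Leader plays Mid
  Follower plays T at [Mid]
  Leader plays R at [Mid-T]
→ terminal payoff (7, 1).
(Leader's choice at the node after Mid-T-M is never reached on this path, so it doesn't affect the outcome.)

(7, 1)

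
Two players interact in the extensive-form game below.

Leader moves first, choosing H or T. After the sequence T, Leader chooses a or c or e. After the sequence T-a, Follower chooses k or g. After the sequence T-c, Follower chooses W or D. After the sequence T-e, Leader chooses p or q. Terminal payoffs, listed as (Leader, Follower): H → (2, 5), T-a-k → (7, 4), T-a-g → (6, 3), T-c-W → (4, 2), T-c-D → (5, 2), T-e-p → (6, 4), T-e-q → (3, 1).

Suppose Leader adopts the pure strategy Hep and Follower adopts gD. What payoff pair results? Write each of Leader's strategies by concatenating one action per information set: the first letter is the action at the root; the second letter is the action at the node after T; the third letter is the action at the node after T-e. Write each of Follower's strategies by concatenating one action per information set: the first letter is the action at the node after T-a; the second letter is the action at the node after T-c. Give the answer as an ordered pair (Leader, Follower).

(2, 5)

Trace the play path from the root:
  Leader plays H
→ terminal payoff (2, 5).
(Leader's choice at the node after T is never reached on this path, so it doesn't affect the outcome.)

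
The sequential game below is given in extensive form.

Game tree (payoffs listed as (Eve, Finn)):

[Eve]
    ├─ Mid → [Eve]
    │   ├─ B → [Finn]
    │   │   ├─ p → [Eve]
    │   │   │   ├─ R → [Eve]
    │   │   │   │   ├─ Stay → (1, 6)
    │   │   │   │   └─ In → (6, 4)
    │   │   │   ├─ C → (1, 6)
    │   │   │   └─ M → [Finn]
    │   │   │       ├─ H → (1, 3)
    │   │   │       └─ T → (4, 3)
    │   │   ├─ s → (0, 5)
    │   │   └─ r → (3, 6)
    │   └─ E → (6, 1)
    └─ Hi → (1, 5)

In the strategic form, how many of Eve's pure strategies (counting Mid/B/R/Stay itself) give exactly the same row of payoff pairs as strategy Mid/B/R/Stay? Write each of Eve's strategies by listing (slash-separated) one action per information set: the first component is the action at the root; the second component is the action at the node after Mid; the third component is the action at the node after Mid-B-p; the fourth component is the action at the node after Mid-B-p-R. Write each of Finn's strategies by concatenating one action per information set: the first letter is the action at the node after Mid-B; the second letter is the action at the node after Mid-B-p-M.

Row for Mid/B/R/Stay (columns pH, pT, sH, sT, rH, rT): (1,6) (1,6) (0,5) (0,5) (3,6) (3,6).
Every one of Eve's information sets is on the play path for some reply by Finn when Eve follows Mid/B/R/Stay.
Even so, Mid/B/C/Stay, Mid/B/C/In happen to produce the same payoff in every column — so 3 strategies share this row.

3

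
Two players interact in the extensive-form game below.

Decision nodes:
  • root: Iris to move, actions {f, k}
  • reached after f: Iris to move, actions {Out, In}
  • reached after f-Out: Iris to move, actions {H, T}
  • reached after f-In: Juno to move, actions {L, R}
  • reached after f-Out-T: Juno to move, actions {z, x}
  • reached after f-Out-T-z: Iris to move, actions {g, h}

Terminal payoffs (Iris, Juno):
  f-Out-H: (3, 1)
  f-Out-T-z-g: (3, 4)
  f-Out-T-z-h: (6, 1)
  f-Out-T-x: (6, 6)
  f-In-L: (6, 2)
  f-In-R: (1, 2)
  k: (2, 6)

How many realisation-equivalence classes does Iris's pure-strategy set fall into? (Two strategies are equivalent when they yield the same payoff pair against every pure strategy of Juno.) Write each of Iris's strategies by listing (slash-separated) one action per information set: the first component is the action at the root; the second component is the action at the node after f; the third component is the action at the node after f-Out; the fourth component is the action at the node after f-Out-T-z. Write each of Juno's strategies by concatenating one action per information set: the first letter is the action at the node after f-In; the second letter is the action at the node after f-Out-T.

5

Iris has 16 pure strategies: f/Out/H/g, f/Out/H/h, f/Out/T/g, f/Out/T/h, f/In/H/g, f/In/H/h, f/In/T/g, f/In/T/h, k/Out/H/g, k/Out/H/h, k/Out/T/g, k/Out/T/h, k/In/H/g, k/In/H/h, k/In/T/g, k/In/T/h. Columns: Lz, Lx, Rz, Rx.
{f/Out/H/g, f/Out/H/h} → row (3,1) (3,1) (3,1) (3,1)
{f/Out/T/g} → row (3,4) (6,6) (3,4) (6,6)
{f/Out/T/h} → row (6,1) (6,6) (6,1) (6,6)
{f/In/H/g, f/In/H/h, f/In/T/g, f/In/T/h} → row (6,2) (6,2) (1,2) (1,2)
{k/Out/H/g, k/Out/H/h, k/Out/T/g, k/Out/T/h, k/In/H/g, k/In/H/h, k/In/T/g, k/In/T/h} → row (2,6) (2,6) (2,6) (2,6)
That's 5 distinct rows out of 16 strategies.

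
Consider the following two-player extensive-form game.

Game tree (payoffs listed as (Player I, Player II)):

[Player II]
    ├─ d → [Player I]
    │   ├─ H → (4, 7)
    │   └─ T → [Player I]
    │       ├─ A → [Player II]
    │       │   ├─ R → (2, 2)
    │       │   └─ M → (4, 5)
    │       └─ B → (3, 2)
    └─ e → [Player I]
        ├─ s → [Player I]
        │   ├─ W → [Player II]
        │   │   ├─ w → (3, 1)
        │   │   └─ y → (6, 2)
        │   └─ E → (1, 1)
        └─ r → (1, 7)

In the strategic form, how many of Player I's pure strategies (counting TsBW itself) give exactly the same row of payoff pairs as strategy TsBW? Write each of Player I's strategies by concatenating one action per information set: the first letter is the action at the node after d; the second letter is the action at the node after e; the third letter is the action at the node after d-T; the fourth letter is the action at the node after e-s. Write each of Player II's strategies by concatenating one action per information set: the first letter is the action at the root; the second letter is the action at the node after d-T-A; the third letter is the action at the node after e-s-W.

1

Row for TsBW (columns dRw, dRy, dMw, dMy, eRw, eRy, eMw, eMy): (3,2) (3,2) (3,2) (3,2) (3,1) (6,2) (3,1) (6,2).
Every one of Player I's information sets is on the play path for some reply by Player II when Player I follows TsBW.
Changing the action at any of them therefore changes at least one column, so only TsBW itself gives this row.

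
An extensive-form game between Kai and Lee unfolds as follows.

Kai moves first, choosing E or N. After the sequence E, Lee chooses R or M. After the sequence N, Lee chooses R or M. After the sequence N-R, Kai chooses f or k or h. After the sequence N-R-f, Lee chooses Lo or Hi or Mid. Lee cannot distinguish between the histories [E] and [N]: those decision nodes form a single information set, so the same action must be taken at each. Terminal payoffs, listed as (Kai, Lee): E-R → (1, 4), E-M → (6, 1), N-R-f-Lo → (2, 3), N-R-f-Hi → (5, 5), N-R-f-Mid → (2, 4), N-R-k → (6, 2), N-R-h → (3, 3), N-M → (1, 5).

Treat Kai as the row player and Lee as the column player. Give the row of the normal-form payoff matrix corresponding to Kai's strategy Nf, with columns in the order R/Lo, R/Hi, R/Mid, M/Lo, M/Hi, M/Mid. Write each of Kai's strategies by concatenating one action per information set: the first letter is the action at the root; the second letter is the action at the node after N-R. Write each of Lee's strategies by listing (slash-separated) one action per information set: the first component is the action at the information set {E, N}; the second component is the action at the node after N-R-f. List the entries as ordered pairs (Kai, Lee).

(2,3) (5,5) (2,4) (1,5) (1,5) (1,5)

vs R/Lo: Kai plays N → Lee plays R at [N] → Kai plays f at [N-R] → Lee plays Lo at [N-R-f] → (2, 3)
vs R/Hi: Kai plays N → Lee plays R at [N] → Kai plays f at [N-R] → Lee plays Hi at [N-R-f] → (5, 5)
vs R/Mid: Kai plays N → Lee plays R at [N] → Kai plays f at [N-R] → Lee plays Mid at [N-R-f] → (2, 4)
vs M/Lo: Kai plays N → Lee plays M at [N] → (1, 5)
vs M/Hi: Kai plays N → Lee plays M at [N] → (1, 5)
vs M/Mid: Kai plays N → Lee plays M at [N] → (1, 5)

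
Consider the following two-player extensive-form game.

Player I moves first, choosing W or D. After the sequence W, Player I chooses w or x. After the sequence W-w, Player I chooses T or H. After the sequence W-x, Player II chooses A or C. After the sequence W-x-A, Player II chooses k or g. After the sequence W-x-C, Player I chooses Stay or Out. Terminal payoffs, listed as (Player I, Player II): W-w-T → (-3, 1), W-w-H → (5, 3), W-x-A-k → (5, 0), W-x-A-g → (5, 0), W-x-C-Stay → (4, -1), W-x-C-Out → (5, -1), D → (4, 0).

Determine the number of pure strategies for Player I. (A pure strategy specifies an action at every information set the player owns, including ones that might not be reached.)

16

Player I owns the root with actions {W, D} — two choices.
Player I owns the node after W with actions {w, x} — two choices.
Player I owns the node after W-w with actions {T, H} — two choices.
Player I owns the node after W-x-C with actions {Stay, Out} — two choices.
A pure strategy fixes one action at each information set independently, so the count is the product 2 × 2 × 2 × 2 = 16.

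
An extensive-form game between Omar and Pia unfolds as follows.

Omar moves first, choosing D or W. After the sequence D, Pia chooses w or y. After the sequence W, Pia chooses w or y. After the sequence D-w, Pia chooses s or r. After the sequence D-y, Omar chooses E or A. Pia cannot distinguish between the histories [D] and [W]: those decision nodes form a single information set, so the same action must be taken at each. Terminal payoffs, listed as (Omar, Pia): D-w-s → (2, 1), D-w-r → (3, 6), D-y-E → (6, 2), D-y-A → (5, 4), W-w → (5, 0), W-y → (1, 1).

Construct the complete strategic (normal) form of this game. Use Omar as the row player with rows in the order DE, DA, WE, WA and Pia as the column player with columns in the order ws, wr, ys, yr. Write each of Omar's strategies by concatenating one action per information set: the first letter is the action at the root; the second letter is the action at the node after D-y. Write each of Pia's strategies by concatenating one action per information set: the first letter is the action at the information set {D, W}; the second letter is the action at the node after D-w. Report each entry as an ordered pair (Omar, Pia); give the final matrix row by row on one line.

           ws       wr       ys       yr
  DE    (2,1)    (3,6)    (6,2)    (6,2)
  DA    (2,1)    (3,6)    (5,4)    (5,4)
  WE    (5,0)    (5,0)    (1,1)    (1,1)
  WA    (5,0)    (5,0)    (1,1)    (1,1)

DE: (2,1) (3,6) (6,2) (6,2) | DA: (2,1) (3,6) (5,4) (5,4) | WE: (5,0) (5,0) (1,1) (1,1) | WA: (5,0) (5,0) (1,1) (1,1)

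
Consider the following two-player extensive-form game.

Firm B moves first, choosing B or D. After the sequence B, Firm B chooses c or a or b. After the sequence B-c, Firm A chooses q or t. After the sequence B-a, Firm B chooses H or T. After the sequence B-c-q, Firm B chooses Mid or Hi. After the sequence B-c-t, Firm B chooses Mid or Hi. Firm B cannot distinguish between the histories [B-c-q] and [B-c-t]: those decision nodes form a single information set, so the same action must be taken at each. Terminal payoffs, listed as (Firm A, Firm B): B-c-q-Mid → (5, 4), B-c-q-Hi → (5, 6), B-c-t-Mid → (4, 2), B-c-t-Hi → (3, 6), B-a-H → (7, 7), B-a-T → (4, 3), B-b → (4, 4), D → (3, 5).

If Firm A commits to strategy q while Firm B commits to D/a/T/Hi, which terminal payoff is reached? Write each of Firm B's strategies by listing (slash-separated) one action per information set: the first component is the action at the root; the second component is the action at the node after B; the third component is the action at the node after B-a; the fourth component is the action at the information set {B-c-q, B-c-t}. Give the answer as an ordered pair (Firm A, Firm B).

(3, 5)

Trace the play path from the root:
  Firm B plays D
→ terminal payoff (3, 5).
(Firm A's choice at the node after B-c is never reached on this path, so it doesn't affect the outcome.)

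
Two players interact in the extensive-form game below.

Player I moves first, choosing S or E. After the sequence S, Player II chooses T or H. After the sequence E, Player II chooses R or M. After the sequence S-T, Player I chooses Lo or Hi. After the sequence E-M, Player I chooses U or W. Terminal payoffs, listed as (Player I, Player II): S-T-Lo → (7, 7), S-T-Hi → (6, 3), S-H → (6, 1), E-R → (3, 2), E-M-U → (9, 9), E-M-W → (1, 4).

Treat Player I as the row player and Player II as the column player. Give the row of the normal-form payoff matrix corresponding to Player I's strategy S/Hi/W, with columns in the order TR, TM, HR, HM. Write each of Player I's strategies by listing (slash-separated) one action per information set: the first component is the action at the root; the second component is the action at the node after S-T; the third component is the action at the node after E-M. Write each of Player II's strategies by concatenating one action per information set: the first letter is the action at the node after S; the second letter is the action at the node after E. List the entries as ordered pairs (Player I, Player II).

(6,3) (6,3) (6,1) (6,1)

vs TR: Player I plays S → Player II plays T at [S] → Player I plays Hi at [S-T] → (6, 3)
vs TM: Player I plays S → Player II plays T at [S] → Player I plays Hi at [S-T] → (6, 3)
vs HR: Player I plays S → Player II plays H at [S] → (6, 1)
vs HM: Player I plays S → Player II plays H at [S] → (6, 1)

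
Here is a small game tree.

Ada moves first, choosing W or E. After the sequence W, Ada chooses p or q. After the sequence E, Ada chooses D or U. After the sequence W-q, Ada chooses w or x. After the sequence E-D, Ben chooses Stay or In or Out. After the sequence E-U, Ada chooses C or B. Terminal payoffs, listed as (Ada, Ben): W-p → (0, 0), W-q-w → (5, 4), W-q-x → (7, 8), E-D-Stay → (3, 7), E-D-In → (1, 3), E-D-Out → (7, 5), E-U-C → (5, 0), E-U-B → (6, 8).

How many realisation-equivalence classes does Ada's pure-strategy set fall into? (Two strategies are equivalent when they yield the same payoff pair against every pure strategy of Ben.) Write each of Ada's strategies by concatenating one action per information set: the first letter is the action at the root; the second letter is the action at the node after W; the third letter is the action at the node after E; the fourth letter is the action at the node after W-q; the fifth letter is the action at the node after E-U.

Ada has 32 pure strategies: WpDwC, WpDwB, WpDxC, WpDxB, WpUwC, WpUwB, WpUxC, WpUxB, WqDwC, WqDwB, WqDxC, WqDxB, WqUwC, WqUwB, WqUxC, WqUxB, EpDwC, EpDwB, EpDxC, EpDxB, EpUwC, EpUwB, EpUxC, EpUxB, EqDwC, EqDwB, EqDxC, EqDxB, EqUwC, EqUwB, EqUxC, EqUxB. Columns: Stay, In, Out.
{WpDwC, WpDwB, WpDxC, WpDxB, WpUwC, WpUwB, WpUxC, WpUxB} → row (0,0) (0,0) (0,0)
{WqDwC, WqDwB, WqUwC, WqUwB} → row (5,4) (5,4) (5,4)
{WqDxC, WqDxB, WqUxC, WqUxB} → row (7,8) (7,8) (7,8)
{EpDwC, EpDwB, EpDxC, EpDxB, EqDwC, EqDwB, EqDxC, EqDxB} → row (3,7) (1,3) (7,5)
{EpUwC, EpUxC, EqUwC, EqUxC} → row (5,0) (5,0) (5,0)
{EpUwB, EpUxB, EqUwB, EqUxB} → row (6,8) (6,8) (6,8)
That's 6 distinct rows out of 32 strategies.

6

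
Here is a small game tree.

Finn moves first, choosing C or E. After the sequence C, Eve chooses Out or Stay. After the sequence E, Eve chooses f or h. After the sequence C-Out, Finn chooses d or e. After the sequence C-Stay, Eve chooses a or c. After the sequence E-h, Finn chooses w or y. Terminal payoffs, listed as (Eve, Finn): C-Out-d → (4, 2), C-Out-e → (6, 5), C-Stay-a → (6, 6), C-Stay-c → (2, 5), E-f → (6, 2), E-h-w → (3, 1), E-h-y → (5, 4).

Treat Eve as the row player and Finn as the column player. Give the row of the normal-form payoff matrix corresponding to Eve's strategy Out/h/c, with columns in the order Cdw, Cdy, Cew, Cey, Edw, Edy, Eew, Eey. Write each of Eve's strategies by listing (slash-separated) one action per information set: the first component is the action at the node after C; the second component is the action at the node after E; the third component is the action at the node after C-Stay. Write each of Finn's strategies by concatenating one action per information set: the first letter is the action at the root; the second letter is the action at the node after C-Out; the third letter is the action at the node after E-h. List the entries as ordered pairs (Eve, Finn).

vs Cdw: Finn plays C → Eve plays Out at [C] → Finn plays d at [C-Out] → (4, 2)
vs Cdy: Finn plays C → Eve plays Out at [C] → Finn plays d at [C-Out] → (4, 2)
vs Cew: Finn plays C → Eve plays Out at [C] → Finn plays e at [C-Out] → (6, 5)
vs Cey: Finn plays C → Eve plays Out at [C] → Finn plays e at [C-Out] → (6, 5)
vs Edw: Finn plays E → Eve plays h at [E] → Finn plays w at [E-h] → (3, 1)
vs Edy: Finn plays E → Eve plays h at [E] → Finn plays y at [E-h] → (5, 4)
vs Eew: Finn plays E → Eve plays h at [E] → Finn plays w at [E-h] → (3, 1)
vs Eey: Finn plays E → Eve plays h at [E] → Finn plays y at [E-h] → (5, 4)

(4,2) (4,2) (6,5) (6,5) (3,1) (5,4) (3,1) (5,4)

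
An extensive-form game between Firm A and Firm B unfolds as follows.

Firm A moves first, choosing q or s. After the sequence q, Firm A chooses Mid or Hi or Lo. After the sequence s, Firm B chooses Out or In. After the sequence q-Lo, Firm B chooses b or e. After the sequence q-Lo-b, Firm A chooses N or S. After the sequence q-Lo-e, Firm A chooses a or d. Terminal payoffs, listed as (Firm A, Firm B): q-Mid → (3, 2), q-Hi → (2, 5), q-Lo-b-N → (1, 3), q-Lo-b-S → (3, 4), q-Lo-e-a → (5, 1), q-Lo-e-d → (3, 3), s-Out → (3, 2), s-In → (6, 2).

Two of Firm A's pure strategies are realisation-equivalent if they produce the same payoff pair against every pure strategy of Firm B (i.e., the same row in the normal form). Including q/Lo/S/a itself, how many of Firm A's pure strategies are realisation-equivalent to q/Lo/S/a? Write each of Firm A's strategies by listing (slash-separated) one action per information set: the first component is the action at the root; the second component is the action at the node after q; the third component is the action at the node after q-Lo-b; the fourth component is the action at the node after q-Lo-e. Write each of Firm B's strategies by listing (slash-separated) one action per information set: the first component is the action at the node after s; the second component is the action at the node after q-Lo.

Row for q/Lo/S/a (columns Out/b, Out/e, In/b, In/e): (3,4) (5,1) (3,4) (5,1).
Every one of Firm A's information sets is on the play path for some reply by Firm B when Firm A follows q/Lo/S/a.
Changing the action at any of them therefore changes at least one column, so only q/Lo/S/a itself gives this row.

1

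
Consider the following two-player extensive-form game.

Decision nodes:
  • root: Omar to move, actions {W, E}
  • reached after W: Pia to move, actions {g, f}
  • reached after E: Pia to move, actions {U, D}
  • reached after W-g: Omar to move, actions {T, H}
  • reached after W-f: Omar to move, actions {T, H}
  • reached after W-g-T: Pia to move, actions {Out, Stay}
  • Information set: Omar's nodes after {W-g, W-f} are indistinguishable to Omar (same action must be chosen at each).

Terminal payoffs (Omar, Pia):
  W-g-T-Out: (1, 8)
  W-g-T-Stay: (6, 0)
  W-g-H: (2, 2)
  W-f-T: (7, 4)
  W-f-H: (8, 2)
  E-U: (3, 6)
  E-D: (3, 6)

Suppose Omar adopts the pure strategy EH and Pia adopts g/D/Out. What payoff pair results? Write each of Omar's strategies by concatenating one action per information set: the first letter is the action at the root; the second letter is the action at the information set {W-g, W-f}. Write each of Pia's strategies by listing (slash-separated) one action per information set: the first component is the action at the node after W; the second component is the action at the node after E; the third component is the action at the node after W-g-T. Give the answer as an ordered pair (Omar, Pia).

Trace the play path from the root:
  Omar plays E
  Pia plays D at [E]
→ terminal payoff (3, 6).
(Omar's choice at the information set {W-g, W-f} is never reached on this path, so it doesn't affect the outcome.)

(3, 6)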